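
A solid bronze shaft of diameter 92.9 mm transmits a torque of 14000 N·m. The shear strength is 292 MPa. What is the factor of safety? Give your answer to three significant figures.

n = 3.28

τ = 16T/(πd³) = 16×1.4000×10^7/(π×92.9³) = 88.93 MPa.
n = τ_limit/τ = 292/88.93 = 3.283.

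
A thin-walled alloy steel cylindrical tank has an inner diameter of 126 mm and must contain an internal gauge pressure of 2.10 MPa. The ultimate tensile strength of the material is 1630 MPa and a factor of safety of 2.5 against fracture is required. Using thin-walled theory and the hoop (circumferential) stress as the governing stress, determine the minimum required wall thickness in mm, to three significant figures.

t = 0.203 mm

σ_allow = 1630/2.5 = 652.0 MPa.
Hoop stress σ_h = pD/(2t), so t = pD/(2σ_allow) = 2.10×126/(2×652.0) = 0.2029 mm.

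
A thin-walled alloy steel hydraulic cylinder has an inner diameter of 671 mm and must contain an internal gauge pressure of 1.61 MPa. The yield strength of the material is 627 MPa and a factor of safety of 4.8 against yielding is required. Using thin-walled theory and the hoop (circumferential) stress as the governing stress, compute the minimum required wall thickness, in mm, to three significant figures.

t = 4.14 mm

σ_allow = 627/4.8 = 130.6 MPa.
Hoop stress σ_h = pD/(2t), so t = pD/(2σ_allow) = 1.61×671/(2×130.6) = 4.135 mm.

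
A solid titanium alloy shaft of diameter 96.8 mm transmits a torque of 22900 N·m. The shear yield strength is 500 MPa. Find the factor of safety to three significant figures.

n = 3.89

τ = 16T/(πd³) = 16×2.2900×10^7/(π×96.8³) = 128.6 MPa.
n = τ_limit/τ = 500/128.6 = 3.889.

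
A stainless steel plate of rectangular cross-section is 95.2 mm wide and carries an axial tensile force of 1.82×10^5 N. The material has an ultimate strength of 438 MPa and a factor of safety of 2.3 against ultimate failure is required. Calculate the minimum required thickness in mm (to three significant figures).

σ_allow = 438/2.3 = 190.4 MPa.
Required area A = F/σ_allow = 182000/190.4 = 955.7 mm².
t = A/w = 955.7/95.2 = 10.04 mm.

t = 10.0 mm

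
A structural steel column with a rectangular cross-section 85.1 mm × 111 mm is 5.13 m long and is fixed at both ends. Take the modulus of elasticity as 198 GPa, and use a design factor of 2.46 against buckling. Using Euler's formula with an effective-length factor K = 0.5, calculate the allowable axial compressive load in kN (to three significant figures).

Buckling occurs about the weak axis: I_min = h·b³/12 = 111×85.1³/12 = 5.701×10^6 mm⁴ (b = 85.1 mm is the smaller dimension).
Effective length L_e = KL = 0.5×5.13 m = 2565 mm.
Euler critical load P_cr = π²EI/L_e² = π²×198000×5.701×10^6/2565² = 1.693×10^6 N.
P_allow = P_cr/n = 1.693×10^6/2.46 = 688300 N.

P_allow = 688 kN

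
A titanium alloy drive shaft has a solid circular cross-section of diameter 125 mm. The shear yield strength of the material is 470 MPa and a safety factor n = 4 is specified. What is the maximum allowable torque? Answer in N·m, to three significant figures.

T_allow = 45100 N·m

τ_allow = 470/4 = 117.5 MPa.
For a solid shaft T_allow = τ_allow·πd³/16; πd³/16 = π×125³/16 = 383500 mm³.
T_allow = 117.5×383500 = 4.506×10^7 N·mm = 45060 N·m.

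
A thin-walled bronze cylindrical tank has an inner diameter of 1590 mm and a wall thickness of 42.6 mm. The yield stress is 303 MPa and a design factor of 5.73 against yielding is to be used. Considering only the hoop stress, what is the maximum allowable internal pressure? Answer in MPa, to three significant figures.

σ_allow = 303/5.73 = 52.88 MPa.
σ_h = pD/(2t) → p_allow = 2σ_allow t/D = 2×52.88×42.6/1590 = 2.834 MPa.

p_allow = 2.83 MPa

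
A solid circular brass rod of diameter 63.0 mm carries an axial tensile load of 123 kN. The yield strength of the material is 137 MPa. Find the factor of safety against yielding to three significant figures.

n = 3.47

A = πd²/4 = 3117 mm².
σ = F/A = 123000/3117 = 39.46 MPa.
n = 137/39.46 = 3.472.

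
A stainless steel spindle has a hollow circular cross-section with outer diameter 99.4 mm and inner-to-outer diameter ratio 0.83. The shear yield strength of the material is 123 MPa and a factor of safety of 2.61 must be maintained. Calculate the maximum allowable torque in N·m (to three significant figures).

τ_allow = 123/2.61 = 47.13 MPa.
For a hollow shaft T_allow = τ_allow·πd_o³(1−k⁴)/16 with 1−k⁴ = 0.5254, so πd_o³(1−k⁴)/16 = 101300 mm³.
T_allow = 47.13×101300 = 4.775×10^6 N·mm = 4775 N·m.

T_allow = 4770 N·m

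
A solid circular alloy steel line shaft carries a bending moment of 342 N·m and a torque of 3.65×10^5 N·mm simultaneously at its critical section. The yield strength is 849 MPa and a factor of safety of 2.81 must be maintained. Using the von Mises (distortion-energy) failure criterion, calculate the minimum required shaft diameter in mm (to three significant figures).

σ_allow = σ_y/n = 849/2.81 = 302.1 MPa.
For a solid shaft σ_b = 32M/(πd³) and τ = 16T/(πd³), so the von Mises stress is σ' = (16/πd³)·√(4M²+3T²).
√(4M²+3T²) = √(4×(342000)² + 3×(365000)²) = 931400 N·mm.
d³ = 16×931400/(π×302.1) = 15700 mm³.
d = 25.04 mm.

d = 25.0 mm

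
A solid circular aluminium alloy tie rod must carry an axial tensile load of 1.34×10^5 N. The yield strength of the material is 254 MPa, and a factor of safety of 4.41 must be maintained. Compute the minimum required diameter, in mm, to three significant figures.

d = 54.4 mm

Allowable stress σ_allow = 254/4.41 = 57.60 MPa.
Required area A = F/σ_allow = 134000/57.60 = 2327 mm².
A = πd²/4 → d = √(4A/π) = 54.43 mm.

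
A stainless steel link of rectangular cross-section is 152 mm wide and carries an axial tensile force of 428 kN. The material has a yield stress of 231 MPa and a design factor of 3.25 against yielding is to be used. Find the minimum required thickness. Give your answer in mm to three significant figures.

t = 39.6 mm

σ_allow = 231/3.25 = 71.08 MPa.
Required area A = F/σ_allow = 428000/71.08 = 6022 mm².
t = A/w = 6022/152 = 39.62 mm.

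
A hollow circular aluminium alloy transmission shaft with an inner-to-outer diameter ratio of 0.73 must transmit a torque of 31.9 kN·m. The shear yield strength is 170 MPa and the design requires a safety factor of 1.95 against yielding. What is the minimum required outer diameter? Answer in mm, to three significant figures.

d_o = 138 mm

τ_allow = 170/1.95 = 87.18 MPa.
For a hollow shaft τ = 16T/[πd_o³(1−k⁴)] with k = 0.73, so 1−k⁴ = 0.7160.
d_o³ = 16T/[π τ_allow (1−k⁴)] = 16×3.1900×10^7/(π×87.18×0.7160) = 2.603×10^6 mm³.
d_o = 137.6 mm.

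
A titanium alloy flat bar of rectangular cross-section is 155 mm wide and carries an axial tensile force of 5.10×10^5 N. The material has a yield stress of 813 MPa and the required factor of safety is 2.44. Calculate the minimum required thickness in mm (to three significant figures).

σ_allow = 813/2.44 = 333.2 MPa.
Required area A = F/σ_allow = 510000/333.2 = 1531 mm².
t = A/w = 1531/155 = 9.875 mm.

t = 9.88 mm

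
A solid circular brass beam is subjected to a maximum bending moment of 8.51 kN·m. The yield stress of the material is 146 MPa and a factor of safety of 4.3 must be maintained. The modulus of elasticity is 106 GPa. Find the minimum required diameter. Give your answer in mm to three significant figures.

σ_allow = 146/4.3 = 33.95 MPa.
For a solid circular section σ = 32M/(πd³), so d³ = 32M/(π σ_allow) = 32×8510000/(π×33.95) = 2.553×10^6 mm³.
d = 136.7 mm.

d = 137 mm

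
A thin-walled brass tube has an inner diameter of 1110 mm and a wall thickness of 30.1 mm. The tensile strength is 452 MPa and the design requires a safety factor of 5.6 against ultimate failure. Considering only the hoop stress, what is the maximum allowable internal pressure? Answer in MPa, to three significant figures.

σ_allow = 452/5.6 = 80.71 MPa.
σ_h = pD/(2t) → p_allow = 2σ_allow t/D = 2×80.71×30.1/1110 = 4.377 MPa.

p_allow = 4.38 MPa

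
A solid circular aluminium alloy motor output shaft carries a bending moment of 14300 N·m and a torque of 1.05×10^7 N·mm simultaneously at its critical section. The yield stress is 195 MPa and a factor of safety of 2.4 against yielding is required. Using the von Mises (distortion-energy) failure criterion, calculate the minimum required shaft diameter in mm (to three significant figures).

d = 129 mm

σ_allow = σ_y/n = 195/2.4 = 81.25 MPa.
For a solid shaft σ_b = 32M/(πd³) and τ = 16T/(πd³), so the von Mises stress is σ' = (16/πd³)·√(4M²+3T²).
√(4M²+3T²) = √(4×(1.430×10^7)² + 3×(1.050×10^7)²) = 3.389×10^7 N·mm.
d³ = 16×3.389×10^7/(π×81.25) = 2.124×10^6 mm³.
d = 128.6 mm.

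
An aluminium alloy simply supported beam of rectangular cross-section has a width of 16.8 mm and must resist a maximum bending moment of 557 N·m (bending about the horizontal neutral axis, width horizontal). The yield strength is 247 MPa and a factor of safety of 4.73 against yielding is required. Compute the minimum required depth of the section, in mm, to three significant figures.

σ_allow = 247/4.73 = 52.22 MPa.
For a rectangular section σ = 6M/(bh²), so h² = 6M/(b σ_allow) = 6×557000/(16.8×52.22) = 3809 mm².
h = 61.72 mm.

h = 61.7 mm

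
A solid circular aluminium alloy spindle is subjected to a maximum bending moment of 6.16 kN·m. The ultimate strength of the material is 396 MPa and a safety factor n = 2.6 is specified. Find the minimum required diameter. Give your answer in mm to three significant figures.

d = 74.4 mm

σ_allow = 396/2.6 = 152.3 MPa.
For a solid circular section σ = 32M/(πd³), so d³ = 32M/(π σ_allow) = 32×6160000/(π×152.3) = 412000 mm³.
d = 74.41 mm.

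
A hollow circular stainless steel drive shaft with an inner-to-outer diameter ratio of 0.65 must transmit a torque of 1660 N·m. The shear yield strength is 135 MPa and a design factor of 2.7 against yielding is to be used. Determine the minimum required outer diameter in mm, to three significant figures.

τ_allow = 135/2.7 = 50.00 MPa.
For a hollow shaft τ = 16T/[πd_o³(1−k⁴)] with k = 0.65, so 1−k⁴ = 0.8215.
d_o³ = 16T/[π τ_allow (1−k⁴)] = 16×1660000/(π×50.00×0.8215) = 205800 mm³.
d_o = 59.04 mm.

d_o = 59.0 mm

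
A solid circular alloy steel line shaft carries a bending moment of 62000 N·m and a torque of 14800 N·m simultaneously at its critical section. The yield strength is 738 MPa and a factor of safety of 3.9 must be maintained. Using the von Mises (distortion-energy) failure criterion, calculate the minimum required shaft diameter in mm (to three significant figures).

σ_allow = σ_y/n = 738/3.9 = 189.2 MPa.
For a solid shaft σ_b = 32M/(πd³) and τ = 16T/(πd³), so the von Mises stress is σ' = (16/πd³)·√(4M²+3T²).
√(4M²+3T²) = √(4×(6.200×10^7)² + 3×(1.480×10^7)²) = 1.266×10^8 N·mm.
d³ = 16×1.266×10^8/(π×189.2) = 3.408×10^6 mm³.
d = 150.5 mm.

d = 150 mm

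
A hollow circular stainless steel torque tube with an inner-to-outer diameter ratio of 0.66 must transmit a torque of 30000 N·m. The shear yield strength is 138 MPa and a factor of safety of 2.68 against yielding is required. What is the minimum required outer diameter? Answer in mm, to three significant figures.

τ_allow = 138/2.68 = 51.49 MPa.
For a hollow shaft τ = 16T/[πd_o³(1−k⁴)] with k = 0.66, so 1−k⁴ = 0.8103.
d_o³ = 16T/[π τ_allow (1−k⁴)] = 16×3.0000×10^7/(π×51.49×0.8103) = 3.662×10^6 mm³.
d_o = 154.1 mm.

d_o = 154 mm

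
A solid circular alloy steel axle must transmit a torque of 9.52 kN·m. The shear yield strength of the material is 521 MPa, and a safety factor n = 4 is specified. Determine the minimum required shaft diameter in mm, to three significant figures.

Allowable shear stress τ_allow = 521/4 = 130.2 MPa.
For a solid shaft τ = 16T/(πd³), so d³ = 16T/(π τ_allow) = 16×9520000/(π×130.2) = 372200 mm³.
d = (372200)^(1/3) = 71.94 mm.

d = 71.9 mm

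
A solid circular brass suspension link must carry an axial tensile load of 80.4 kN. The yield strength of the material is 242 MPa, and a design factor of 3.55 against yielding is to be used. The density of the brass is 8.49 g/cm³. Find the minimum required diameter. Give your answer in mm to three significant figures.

d = 38.8 mm

Allowable stress σ_allow = 242/3.55 = 68.17 MPa.
Required area A = F/σ_allow = 80400/68.17 = 1179 mm².
A = πd²/4 → d = √(4A/π) = 38.75 mm.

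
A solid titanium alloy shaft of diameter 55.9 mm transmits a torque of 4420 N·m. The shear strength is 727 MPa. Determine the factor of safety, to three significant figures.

n = 5.64

τ = 16T/(πd³) = 16×4420000/(π×55.9³) = 128.9 MPa.
n = τ_limit/τ = 727/128.9 = 5.641.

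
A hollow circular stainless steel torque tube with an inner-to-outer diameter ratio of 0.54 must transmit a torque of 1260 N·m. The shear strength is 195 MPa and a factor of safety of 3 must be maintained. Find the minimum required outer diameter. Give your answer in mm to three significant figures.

d_o = 47.6 mm

τ_allow = 195/3 = 65.00 MPa.
For a hollow shaft τ = 16T/[πd_o³(1−k⁴)] with k = 0.54, so 1−k⁴ = 0.9150.
d_o³ = 16T/[π τ_allow (1−k⁴)] = 16×1260000/(π×65.00×0.9150) = 107900 mm³.
d_o = 47.61 mm.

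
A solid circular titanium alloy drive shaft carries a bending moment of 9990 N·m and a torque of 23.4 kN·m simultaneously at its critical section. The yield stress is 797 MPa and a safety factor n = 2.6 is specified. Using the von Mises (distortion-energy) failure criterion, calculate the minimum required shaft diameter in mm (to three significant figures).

d = 90.9 mm

σ_allow = σ_y/n = 797/2.6 = 306.5 MPa.
For a solid shaft σ_b = 32M/(πd³) and τ = 16T/(πd³), so the von Mises stress is σ' = (16/πd³)·√(4M²+3T²).
√(4M²+3T²) = √(4×(9.990×10^6)² + 3×(2.340×10^7)²) = 4.519×10^7 N·mm.
d³ = 16×4.519×10^7/(π×306.5) = 750800 mm³.
d = 90.89 mm.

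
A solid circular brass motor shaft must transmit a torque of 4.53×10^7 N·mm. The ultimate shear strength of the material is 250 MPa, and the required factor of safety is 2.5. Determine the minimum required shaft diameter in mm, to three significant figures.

Allowable shear stress τ_allow = 250/2.5 = 100.0 MPa.
For a solid shaft τ = 16T/(πd³), so d³ = 16T/(π τ_allow) = 16×4.5300×10^7/(π×100.0) = 2.307×10^6 mm³.
d = (2.307×10^6)^(1/3) = 132.1 mm.

d = 132 mm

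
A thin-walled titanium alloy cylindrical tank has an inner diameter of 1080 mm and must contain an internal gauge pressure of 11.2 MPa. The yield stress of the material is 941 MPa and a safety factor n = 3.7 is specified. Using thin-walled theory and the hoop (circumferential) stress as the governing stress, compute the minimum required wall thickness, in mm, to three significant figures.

σ_allow = 941/3.7 = 254.3 MPa.
Hoop stress σ_h = pD/(2t), so t = pD/(2σ_allow) = 11.2×1080/(2×254.3) = 23.78 mm.

t = 23.8 mm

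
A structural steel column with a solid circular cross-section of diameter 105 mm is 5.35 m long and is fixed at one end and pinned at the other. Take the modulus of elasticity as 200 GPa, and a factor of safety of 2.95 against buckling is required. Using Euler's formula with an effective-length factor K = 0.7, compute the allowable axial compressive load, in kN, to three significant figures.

I = πd⁴/64 = π×105⁴/64 = 5.967×10^6 mm⁴.
Effective length L_e = KL = 0.7×5.35 m = 3745 mm.
Euler critical load P_cr = π²EI/L_e² = π²×200000×5.967×10^6/3745² = 839800 N.
P_allow = P_cr/n = 839800/2.95 = 284700 N.

P_allow = 285 kN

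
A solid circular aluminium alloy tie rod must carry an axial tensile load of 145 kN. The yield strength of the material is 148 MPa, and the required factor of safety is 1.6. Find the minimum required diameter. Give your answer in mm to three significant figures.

Allowable stress σ_allow = 148/1.6 = 92.50 MPa.
Required area A = F/σ_allow = 145000/92.50 = 1568 mm².
A = πd²/4 → d = √(4A/π) = 44.68 mm.

d = 44.7 mm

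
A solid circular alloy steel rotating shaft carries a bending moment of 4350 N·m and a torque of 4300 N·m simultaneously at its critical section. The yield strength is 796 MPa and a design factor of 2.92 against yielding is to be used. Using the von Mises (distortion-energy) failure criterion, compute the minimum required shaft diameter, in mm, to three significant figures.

σ_allow = σ_y/n = 796/2.92 = 272.6 MPa.
For a solid shaft σ_b = 32M/(πd³) and τ = 16T/(πd³), so the von Mises stress is σ' = (16/πd³)·√(4M²+3T²).
√(4M²+3T²) = √(4×(4.350×10^6)² + 3×(4.300×10^6)²) = 1.145×10^7 N·mm.
d³ = 16×1.145×10^7/(π×272.6) = 214000 mm³.
d = 59.81 mm.

d = 59.8 mm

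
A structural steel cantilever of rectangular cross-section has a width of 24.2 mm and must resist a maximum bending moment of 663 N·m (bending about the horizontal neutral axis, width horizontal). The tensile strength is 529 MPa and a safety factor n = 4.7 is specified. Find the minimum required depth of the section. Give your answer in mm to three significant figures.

h = 38.2 mm

σ_allow = 529/4.7 = 112.6 MPa.
For a rectangular section σ = 6M/(bh²), so h² = 6M/(b σ_allow) = 6×663000/(24.2×112.6) = 1460 mm².
h = 38.22 mm.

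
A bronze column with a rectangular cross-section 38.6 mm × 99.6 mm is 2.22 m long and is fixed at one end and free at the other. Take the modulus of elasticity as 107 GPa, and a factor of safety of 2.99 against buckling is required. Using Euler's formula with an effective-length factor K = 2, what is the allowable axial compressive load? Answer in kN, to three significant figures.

Buckling occurs about the weak axis: I_min = h·b³/12 = 99.6×38.6³/12 = 477400 mm⁴ (b = 38.6 mm is the smaller dimension).
Effective length L_e = KL = 2×2.22 m = 4440 mm.
Euler critical load P_cr = π²EI/L_e² = π²×107000×477400/4440² = 25570 N.
P_allow = P_cr/n = 25570/2.99 = 8552 N.

P_allow = 8.55 kN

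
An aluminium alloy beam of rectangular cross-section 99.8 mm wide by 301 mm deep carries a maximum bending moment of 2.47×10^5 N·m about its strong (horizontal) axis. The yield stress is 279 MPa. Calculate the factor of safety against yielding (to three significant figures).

Section modulus S = bh²/6 = 99.8×301²/6 = 1.507×10^6 mm³.
σ = M/S = 2.4700×10^8/1.507×10^6 = 163.9 MPa.
n = 279/163.9 = 1.702.

n = 1.70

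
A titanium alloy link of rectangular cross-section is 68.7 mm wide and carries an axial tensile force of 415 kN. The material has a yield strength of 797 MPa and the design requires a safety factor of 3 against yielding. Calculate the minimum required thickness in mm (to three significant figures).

t = 22.7 mm

σ_allow = 797/3 = 265.7 MPa.
Required area A = F/σ_allow = 415000/265.7 = 1562 mm².
t = A/w = 1562/68.7 = 22.74 mm.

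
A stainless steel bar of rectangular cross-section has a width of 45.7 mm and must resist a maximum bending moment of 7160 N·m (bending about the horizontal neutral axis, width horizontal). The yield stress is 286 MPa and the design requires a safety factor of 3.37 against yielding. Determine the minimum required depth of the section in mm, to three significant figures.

σ_allow = 286/3.37 = 84.87 MPa.
For a rectangular section σ = 6M/(bh²), so h² = 6M/(b σ_allow) = 6×7160000/(45.7×84.87) = 11080 mm².
h = 105.2 mm.

h = 105 mm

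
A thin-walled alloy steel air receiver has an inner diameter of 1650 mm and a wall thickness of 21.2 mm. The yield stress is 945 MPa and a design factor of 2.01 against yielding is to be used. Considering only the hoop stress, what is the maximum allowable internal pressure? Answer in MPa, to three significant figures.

σ_allow = 945/2.01 = 470.1 MPa.
σ_h = pD/(2t) → p_allow = 2σ_allow t/D = 2×470.1×21.2/1650 = 12.08 MPa.

p_allow = 12.1 MPa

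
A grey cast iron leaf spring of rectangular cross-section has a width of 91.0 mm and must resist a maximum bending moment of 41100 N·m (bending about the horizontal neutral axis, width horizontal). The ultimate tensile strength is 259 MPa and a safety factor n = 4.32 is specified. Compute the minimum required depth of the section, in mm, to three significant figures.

σ_allow = 259/4.32 = 59.95 MPa.
For a rectangular section σ = 6M/(bh²), so h² = 6M/(b σ_allow) = 6×4.1100×10^7/(91.0×59.95) = 45200 mm².
h = 212.6 mm.

h = 213 mm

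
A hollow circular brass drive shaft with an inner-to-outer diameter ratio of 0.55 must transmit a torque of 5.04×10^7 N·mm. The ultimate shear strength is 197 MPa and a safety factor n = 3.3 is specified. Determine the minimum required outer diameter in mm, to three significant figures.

τ_allow = 197/3.3 = 59.70 MPa.
For a hollow shaft τ = 16T/[πd_o³(1−k⁴)] with k = 0.55, so 1−k⁴ = 0.9085.
d_o³ = 16T/[π τ_allow (1−k⁴)] = 16×5.0400×10^7/(π×59.70×0.9085) = 4.733×10^6 mm³.
d_o = 167.9 mm.

d_o = 168 mm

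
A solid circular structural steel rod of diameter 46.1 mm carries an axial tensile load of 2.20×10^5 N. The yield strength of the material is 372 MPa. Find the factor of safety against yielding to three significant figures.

A = πd²/4 = 1669 mm².
σ = F/A = 220000/1669 = 131.8 MPa.
n = 372/131.8 = 2.822.

n = 2.82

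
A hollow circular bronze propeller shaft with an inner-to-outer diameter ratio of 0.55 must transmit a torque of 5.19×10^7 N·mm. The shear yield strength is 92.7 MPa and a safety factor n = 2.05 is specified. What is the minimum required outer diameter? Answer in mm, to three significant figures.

d_o = 186 mm

τ_allow = 92.7/2.05 = 45.22 MPa.
For a hollow shaft τ = 16T/[πd_o³(1−k⁴)] with k = 0.55, so 1−k⁴ = 0.9085.
d_o³ = 16T/[π τ_allow (1−k⁴)] = 16×5.1900×10^7/(π×45.22×0.9085) = 6.434×10^6 mm³.
d_o = 186.0 mm.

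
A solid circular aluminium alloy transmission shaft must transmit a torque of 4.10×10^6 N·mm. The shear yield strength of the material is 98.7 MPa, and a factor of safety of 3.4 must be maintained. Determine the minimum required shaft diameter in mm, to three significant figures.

d = 89.6 mm

Allowable shear stress τ_allow = 98.7/3.4 = 29.03 MPa.
For a solid shaft τ = 16T/(πd³), so d³ = 16T/(π τ_allow) = 16×4100000/(π×29.03) = 719300 mm³.
d = (719300)^(1/3) = 89.60 mm.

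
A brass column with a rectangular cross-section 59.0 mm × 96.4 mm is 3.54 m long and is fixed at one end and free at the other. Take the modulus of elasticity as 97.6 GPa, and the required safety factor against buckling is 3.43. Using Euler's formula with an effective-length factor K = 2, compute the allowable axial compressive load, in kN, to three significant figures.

Buckling occurs about the weak axis: I_min = h·b³/12 = 96.4×59.0³/12 = 1.650×10^6 mm⁴ (b = 59.0 mm is the smaller dimension).
Effective length L_e = KL = 2×3.54 m = 7080 mm.
Euler critical load P_cr = π²EI/L_e² = π²×97600×1.650×10^6/7080² = 31710 N.
P_allow = P_cr/n = 31710/3.43 = 9244 N.

P_allow = 9.24 kN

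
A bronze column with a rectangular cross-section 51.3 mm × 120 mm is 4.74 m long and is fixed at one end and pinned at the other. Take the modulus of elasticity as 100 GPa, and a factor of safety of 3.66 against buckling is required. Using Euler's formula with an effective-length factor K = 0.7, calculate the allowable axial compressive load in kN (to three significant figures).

Buckling occurs about the weak axis: I_min = h·b³/12 = 120×51.3³/12 = 1.350×10^6 mm⁴ (b = 51.3 mm is the smaller dimension).
Effective length L_e = KL = 0.7×4.74 m = 3318 mm.
Euler critical load P_cr = π²EI/L_e² = π²×100000×1.350×10^6/3318² = 121000 N.
P_allow = P_cr/n = 121000/3.66 = 33070 N.

P_allow = 33.1 kN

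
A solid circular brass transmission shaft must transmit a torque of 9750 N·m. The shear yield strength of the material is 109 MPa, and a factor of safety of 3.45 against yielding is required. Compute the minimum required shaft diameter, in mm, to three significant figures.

d = 116 mm

Allowable shear stress τ_allow = 109/3.45 = 31.59 MPa.
For a solid shaft τ = 16T/(πd³), so d³ = 16T/(π τ_allow) = 16×9750000/(π×31.59) = 1.572×10^6 mm³.
d = (1.572×10^6)^(1/3) = 116.3 mm.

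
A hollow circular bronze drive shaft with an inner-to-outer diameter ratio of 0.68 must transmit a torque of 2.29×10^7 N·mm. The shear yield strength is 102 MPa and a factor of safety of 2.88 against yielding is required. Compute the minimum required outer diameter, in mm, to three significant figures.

d_o = 161 mm

τ_allow = 102/2.88 = 35.42 MPa.
For a hollow shaft τ = 16T/[πd_o³(1−k⁴)] with k = 0.68, so 1−k⁴ = 0.7862.
d_o³ = 16T/[π τ_allow (1−k⁴)] = 16×2.2900×10^7/(π×35.42×0.7862) = 4.189×10^6 mm³.
d_o = 161.2 mm.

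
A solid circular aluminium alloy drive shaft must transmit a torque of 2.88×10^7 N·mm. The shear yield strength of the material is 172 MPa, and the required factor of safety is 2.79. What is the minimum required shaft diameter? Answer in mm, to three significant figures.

d = 133 mm

Allowable shear stress τ_allow = 172/2.79 = 61.65 MPa.
For a solid shaft τ = 16T/(πd³), so d³ = 16T/(π τ_allow) = 16×2.8800×10^7/(π×61.65) = 2.379×10^6 mm³.
d = (2.379×10^6)^(1/3) = 133.5 mm.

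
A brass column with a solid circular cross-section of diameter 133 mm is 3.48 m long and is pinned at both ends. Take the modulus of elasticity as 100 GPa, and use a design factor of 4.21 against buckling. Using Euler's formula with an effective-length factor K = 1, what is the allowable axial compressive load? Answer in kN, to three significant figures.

P_allow = 297 kN

I = πd⁴/64 = π×133⁴/64 = 1.536×10^7 mm⁴.
Effective length L_e = KL = 1×3.48 m = 3480 mm.
Euler critical load P_cr = π²EI/L_e² = π²×100000×1.536×10^7/3480² = 1.252×10^6 N.
P_allow = P_cr/n = 1.252×10^6/4.21 = 297300 N.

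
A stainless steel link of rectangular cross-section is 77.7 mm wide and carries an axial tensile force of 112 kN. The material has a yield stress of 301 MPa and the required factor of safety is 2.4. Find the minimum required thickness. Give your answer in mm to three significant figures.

σ_allow = 301/2.4 = 125.4 MPa.
Required area A = F/σ_allow = 112000/125.4 = 893.0 mm².
t = A/w = 893.0/77.7 = 11.49 mm.

t = 11.5 mm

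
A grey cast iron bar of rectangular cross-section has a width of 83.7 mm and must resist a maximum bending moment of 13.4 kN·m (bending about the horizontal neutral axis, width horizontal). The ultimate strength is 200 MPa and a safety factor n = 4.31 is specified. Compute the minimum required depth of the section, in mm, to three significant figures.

h = 144 mm

σ_allow = 200/4.31 = 46.40 MPa.
For a rectangular section σ = 6M/(bh²), so h² = 6M/(b σ_allow) = 6×1.3400×10^7/(83.7×46.40) = 20700 mm².
h = 143.9 mm.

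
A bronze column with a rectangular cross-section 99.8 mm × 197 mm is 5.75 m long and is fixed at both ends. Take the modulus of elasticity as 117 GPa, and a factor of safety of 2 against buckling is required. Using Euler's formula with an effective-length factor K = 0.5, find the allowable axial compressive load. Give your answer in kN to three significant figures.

Buckling occurs about the weak axis: I_min = h·b³/12 = 197×99.8³/12 = 1.632×10^7 mm⁴ (b = 99.8 mm is the smaller dimension).
Effective length L_e = KL = 0.5×5.75 m = 2875 mm.
Euler critical load P_cr = π²EI/L_e² = π²×117000×1.632×10^7/2875² = 2.280×10^6 N.
P_allow = P_cr/n = 2.280×10^6/2 = 1.140×10^6 N.

P_allow = 1140 kN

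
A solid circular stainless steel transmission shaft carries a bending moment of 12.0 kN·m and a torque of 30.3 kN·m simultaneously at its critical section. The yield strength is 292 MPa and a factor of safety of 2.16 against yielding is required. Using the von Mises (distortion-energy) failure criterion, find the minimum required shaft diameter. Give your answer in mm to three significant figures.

σ_allow = σ_y/n = 292/2.16 = 135.2 MPa.
For a solid shaft σ_b = 32M/(πd³) and τ = 16T/(πd³), so the von Mises stress is σ' = (16/πd³)·√(4M²+3T²).
√(4M²+3T²) = √(4×(1.200×10^7)² + 3×(3.030×10^7)²) = 5.771×10^7 N·mm.
d³ = 16×5.771×10^7/(π×135.2) = 2.174×10^6 mm³.
d = 129.5 mm.

d = 130 mm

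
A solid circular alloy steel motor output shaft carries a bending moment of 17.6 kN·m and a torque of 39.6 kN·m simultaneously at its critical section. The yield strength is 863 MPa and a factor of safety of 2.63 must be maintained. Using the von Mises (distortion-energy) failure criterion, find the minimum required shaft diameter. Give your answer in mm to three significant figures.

d = 106 mm

σ_allow = σ_y/n = 863/2.63 = 328.1 MPa.
For a solid shaft σ_b = 32M/(πd³) and τ = 16T/(πd³), so the von Mises stress is σ' = (16/πd³)·√(4M²+3T²).
√(4M²+3T²) = √(4×(1.760×10^7)² + 3×(3.960×10^7)²) = 7.709×10^7 N·mm.
d³ = 16×7.709×10^7/(π×328.1) = 1.197×10^6 mm³.
d = 106.2 mm.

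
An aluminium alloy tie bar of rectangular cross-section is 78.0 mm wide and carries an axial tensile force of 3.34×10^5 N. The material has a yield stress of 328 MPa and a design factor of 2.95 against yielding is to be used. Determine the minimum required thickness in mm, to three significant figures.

t = 38.5 mm

σ_allow = 328/2.95 = 111.2 MPa.
Required area A = F/σ_allow = 334000/111.2 = 3004 mm².
t = A/w = 3004/78.0 = 38.51 mm.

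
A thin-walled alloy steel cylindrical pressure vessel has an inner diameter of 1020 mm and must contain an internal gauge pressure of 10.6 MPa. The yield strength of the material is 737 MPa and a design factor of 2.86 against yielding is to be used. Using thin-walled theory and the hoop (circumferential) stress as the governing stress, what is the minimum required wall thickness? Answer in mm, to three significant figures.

σ_allow = 737/2.86 = 257.7 MPa.
Hoop stress σ_h = pD/(2t), so t = pD/(2σ_allow) = 10.6×1020/(2×257.7) = 20.98 mm.

t = 21.0 mm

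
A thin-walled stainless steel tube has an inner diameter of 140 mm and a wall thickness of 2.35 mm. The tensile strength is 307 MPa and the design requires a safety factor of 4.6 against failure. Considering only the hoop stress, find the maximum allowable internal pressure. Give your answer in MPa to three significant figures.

σ_allow = 307/4.6 = 66.74 MPa.
σ_h = pD/(2t) → p_allow = 2σ_allow t/D = 2×66.74×2.35/140 = 2.241 MPa.

p_allow = 2.24 MPa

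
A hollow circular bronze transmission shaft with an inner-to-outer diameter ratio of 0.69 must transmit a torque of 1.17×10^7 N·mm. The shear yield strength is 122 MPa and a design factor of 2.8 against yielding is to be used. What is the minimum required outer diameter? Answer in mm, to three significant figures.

d_o = 121 mm

τ_allow = 122/2.8 = 43.57 MPa.
For a hollow shaft τ = 16T/[πd_o³(1−k⁴)] with k = 0.69, so 1−k⁴ = 0.7733.
d_o³ = 16T/[π τ_allow (1−k⁴)] = 16×1.1700×10^7/(π×43.57×0.7733) = 1.768×10^6 mm³.
d_o = 120.9 mm.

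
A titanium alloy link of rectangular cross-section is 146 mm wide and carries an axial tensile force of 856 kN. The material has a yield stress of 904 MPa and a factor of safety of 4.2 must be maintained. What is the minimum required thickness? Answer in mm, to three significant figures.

σ_allow = 904/4.2 = 215.2 MPa.
Required area A = F/σ_allow = 856000/215.2 = 3977 mm².
t = A/w = 3977/146 = 27.24 mm.

t = 27.2 mm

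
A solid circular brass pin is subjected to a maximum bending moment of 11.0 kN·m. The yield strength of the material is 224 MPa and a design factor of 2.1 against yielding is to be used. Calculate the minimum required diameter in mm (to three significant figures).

d = 102 mm

σ_allow = 224/2.1 = 106.7 MPa.
For a solid circular section σ = 32M/(πd³), so d³ = 32M/(π σ_allow) = 32×1.1000×10^7/(π×106.7) = 1.050×10^6 mm³.
d = 101.7 mm.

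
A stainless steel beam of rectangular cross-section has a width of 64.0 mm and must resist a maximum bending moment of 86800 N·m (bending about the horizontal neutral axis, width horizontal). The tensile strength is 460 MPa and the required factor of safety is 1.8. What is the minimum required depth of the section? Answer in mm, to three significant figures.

σ_allow = 460/1.8 = 255.6 MPa.
For a rectangular section σ = 6M/(bh²), so h² = 6M/(b σ_allow) = 6×8.6800×10^7/(64.0×255.6) = 31840 mm².
h = 178.4 mm.

h = 178 mm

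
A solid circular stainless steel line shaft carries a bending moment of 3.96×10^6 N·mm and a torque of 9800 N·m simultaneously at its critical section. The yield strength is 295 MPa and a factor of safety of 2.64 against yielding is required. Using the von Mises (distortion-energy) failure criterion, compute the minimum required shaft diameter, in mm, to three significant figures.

σ_allow = σ_y/n = 295/2.64 = 111.7 MPa.
For a solid shaft σ_b = 32M/(πd³) and τ = 16T/(πd³), so the von Mises stress is σ' = (16/πd³)·√(4M²+3T²).
√(4M²+3T²) = √(4×(3.960×10^6)² + 3×(9.800×10^6)²) = 1.873×10^7 N·mm.
d³ = 16×1.873×10^7/(π×111.7) = 853700 mm³.
d = 94.86 mm.

d = 94.9 mm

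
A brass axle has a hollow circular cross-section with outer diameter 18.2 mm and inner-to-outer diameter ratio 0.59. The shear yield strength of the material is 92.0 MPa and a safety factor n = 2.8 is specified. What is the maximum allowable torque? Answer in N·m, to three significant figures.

τ_allow = 92.0/2.8 = 32.86 MPa.
For a hollow shaft T_allow = τ_allow·πd_o³(1−k⁴)/16 with 1−k⁴ = 0.8788, so πd_o³(1−k⁴)/16 = 1040 mm³.
T_allow = 32.86×1040 = 34180 N·mm = 34.18 N·m.

T_allow = 34.2 N·m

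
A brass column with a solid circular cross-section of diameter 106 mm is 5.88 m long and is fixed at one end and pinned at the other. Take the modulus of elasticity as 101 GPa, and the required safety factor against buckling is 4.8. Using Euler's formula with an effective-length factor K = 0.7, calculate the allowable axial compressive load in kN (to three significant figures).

I = πd⁴/64 = π×106⁴/64 = 6.197×10^6 mm⁴.
Effective length L_e = KL = 0.7×5.88 m = 4116 mm.
Euler critical load P_cr = π²EI/L_e² = π²×101000×6.197×10^6/4116² = 364600 N.
P_allow = P_cr/n = 364600/4.8 = 75970 N.

P_allow = 76.0 kN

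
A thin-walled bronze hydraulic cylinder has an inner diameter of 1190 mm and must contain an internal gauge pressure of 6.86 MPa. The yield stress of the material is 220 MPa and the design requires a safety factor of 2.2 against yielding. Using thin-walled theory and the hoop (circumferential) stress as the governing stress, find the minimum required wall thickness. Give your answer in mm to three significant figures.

σ_allow = 220/2.2 = 100.0 MPa.
Hoop stress σ_h = pD/(2t), so t = pD/(2σ_allow) = 6.86×1190/(2×100.0) = 40.82 mm.

t = 40.8 mm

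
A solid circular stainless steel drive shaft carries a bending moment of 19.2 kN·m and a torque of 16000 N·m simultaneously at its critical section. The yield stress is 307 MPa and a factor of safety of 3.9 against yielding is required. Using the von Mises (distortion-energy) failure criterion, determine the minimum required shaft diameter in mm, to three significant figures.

d = 145 mm

σ_allow = σ_y/n = 307/3.9 = 78.72 MPa.
For a solid shaft σ_b = 32M/(πd³) and τ = 16T/(πd³), so the von Mises stress is σ' = (16/πd³)·√(4M²+3T²).
√(4M²+3T²) = √(4×(1.920×10^7)² + 3×(1.600×10^7)²) = 4.736×10^7 N·mm.
d³ = 16×4.736×10^7/(π×78.72) = 3.064×10^6 mm³.
d = 145.2 mm.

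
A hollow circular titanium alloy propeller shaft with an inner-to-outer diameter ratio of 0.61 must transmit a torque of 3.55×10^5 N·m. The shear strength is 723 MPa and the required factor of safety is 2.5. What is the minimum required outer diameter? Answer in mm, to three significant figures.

τ_allow = 723/2.5 = 289.2 MPa.
For a hollow shaft τ = 16T/[πd_o³(1−k⁴)] with k = 0.61, so 1−k⁴ = 0.8615.
d_o³ = 16T/[π τ_allow (1−k⁴)] = 16×3.5500×10^8/(π×289.2×0.8615) = 7.256×10^6 mm³.
d_o = 193.6 mm.

d_o = 194 mm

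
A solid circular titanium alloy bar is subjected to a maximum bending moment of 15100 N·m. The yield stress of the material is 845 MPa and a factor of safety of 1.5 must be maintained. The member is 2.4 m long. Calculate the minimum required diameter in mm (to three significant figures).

σ_allow = 845/1.5 = 563.3 MPa.
For a solid circular section σ = 32M/(πd³), so d³ = 32M/(π σ_allow) = 32×1.5100×10^7/(π×563.3) = 273000 mm³.
d = 64.87 mm.

d = 64.9 mm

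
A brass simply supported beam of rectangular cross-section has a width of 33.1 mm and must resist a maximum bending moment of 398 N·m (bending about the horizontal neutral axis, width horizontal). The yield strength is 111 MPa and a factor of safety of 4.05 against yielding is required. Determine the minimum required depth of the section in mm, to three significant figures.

h = 51.3 mm

σ_allow = 111/4.05 = 27.41 MPa.
For a rectangular section σ = 6M/(bh²), so h² = 6M/(b σ_allow) = 6×398000/(33.1×27.41) = 2632 mm².
h = 51.31 mm.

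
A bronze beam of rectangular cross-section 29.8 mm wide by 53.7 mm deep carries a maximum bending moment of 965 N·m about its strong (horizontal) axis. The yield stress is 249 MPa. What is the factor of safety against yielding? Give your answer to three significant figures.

Section modulus S = bh²/6 = 29.8×53.7²/6 = 14320 mm³.
σ = M/S = 965000/14320 = 67.38 MPa.
n = 249/67.38 = 3.696.

n = 3.70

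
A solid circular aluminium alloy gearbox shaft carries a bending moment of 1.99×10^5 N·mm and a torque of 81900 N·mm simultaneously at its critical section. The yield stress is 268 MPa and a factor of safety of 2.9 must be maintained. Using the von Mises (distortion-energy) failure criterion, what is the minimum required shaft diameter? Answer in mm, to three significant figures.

σ_allow = σ_y/n = 268/2.9 = 92.41 MPa.
For a solid shaft σ_b = 32M/(πd³) and τ = 16T/(πd³), so the von Mises stress is σ' = (16/πd³)·√(4M²+3T²).
√(4M²+3T²) = √(4×(199000)² + 3×(81900)²) = 422500 N·mm.
d³ = 16×422500/(π×92.41) = 23290 mm³.
d = 28.56 mm.

d = 28.6 mm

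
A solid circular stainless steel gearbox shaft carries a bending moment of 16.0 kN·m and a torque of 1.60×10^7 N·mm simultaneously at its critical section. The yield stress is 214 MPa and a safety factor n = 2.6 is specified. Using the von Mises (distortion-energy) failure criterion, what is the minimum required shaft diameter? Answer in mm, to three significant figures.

σ_allow = σ_y/n = 214/2.6 = 82.31 MPa.
For a solid shaft σ_b = 32M/(πd³) and τ = 16T/(πd³), so the von Mises stress is σ' = (16/πd³)·√(4M²+3T²).
√(4M²+3T²) = √(4×(1.600×10^7)² + 3×(1.600×10^7)²) = 4.233×10^7 N·mm.
d³ = 16×4.233×10^7/(π×82.31) = 2.619×10^6 mm³.
d = 137.8 mm.

d = 138 mm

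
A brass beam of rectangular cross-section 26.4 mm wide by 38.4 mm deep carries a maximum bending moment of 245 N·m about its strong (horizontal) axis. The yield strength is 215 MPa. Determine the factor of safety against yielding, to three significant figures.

Section modulus S = bh²/6 = 26.4×38.4²/6 = 6488 mm³.
σ = M/S = 245000/6488 = 37.76 MPa.
n = 215/37.76 = 5.694.

n = 5.69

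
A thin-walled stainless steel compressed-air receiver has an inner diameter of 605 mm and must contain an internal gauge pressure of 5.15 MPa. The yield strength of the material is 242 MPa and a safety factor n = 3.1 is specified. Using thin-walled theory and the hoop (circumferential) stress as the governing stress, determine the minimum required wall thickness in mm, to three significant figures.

σ_allow = 242/3.1 = 78.06 MPa.
Hoop stress σ_h = pD/(2t), so t = pD/(2σ_allow) = 5.15×605/(2×78.06) = 19.96 mm.

t = 20.0 mm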